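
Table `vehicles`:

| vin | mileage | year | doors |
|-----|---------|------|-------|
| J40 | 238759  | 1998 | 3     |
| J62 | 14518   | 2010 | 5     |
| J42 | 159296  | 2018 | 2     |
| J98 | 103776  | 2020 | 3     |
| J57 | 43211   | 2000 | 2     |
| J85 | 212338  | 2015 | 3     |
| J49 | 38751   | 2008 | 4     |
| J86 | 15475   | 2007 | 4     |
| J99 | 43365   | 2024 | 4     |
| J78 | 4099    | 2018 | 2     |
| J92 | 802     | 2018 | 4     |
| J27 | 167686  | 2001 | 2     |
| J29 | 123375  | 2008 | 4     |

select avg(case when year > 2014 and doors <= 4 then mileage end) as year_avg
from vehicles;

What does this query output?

vin=J40: ✗
vin=J62: ✗
vin=J42: ✓ → 159296
vin=J98: ✓ → 103776
vin=J57: ✗
vin=J85: ✓ → 212338
vin=J49: ✗
vin=J86: ✗
vin=J99: ✓ → 43365
vin=J78: ✓ → 4099
vin=J92: ✓ → 802
vin=J27: ✗
vin=J29: ✗
year_avg = (159296 + 103776 + 212338 + 43365 + 4099 + 802) / 6 = 87279.3333333333

87279.3333333333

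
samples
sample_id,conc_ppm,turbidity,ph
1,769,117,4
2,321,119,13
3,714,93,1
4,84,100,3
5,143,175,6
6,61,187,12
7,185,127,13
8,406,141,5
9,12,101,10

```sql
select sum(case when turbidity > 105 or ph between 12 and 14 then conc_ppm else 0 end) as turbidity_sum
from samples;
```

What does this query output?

sample_id=1: ✓ → 769
sample_id=2: ✓ → 321
sample_id=3: ✗
sample_id=4: ✗
sample_id=5: ✓ → 143
sample_id=6: ✓ → 61
sample_id=7: ✓ → 185
sample_id=8: ✓ → 406
sample_id=9: ✗
turbidity_sum = 769 + 321 + 143 + 61 + 185 + 406 = 1885

1885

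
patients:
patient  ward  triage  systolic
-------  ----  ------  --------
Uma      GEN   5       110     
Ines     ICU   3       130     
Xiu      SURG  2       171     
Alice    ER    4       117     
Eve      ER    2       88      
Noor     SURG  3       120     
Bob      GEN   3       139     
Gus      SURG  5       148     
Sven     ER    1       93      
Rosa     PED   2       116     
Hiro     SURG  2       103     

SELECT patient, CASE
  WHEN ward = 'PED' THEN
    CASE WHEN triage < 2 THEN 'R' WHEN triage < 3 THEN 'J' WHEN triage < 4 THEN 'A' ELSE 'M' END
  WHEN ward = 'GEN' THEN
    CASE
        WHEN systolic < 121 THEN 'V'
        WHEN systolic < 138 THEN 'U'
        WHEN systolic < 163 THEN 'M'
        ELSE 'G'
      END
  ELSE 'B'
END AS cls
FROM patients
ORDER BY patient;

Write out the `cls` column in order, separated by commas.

B, M, B, B, B, B, B, J, B, V, B

patient=Alice: ward='ER' → outer ELSE → B
patient=Bob: ward='GEN' → inner[systolic < 163] → M
patient=Eve: ward='ER' → outer ELSE → B
patient=Gus: ward='SURG' → outer ELSE → B
patient=Hiro: ward='SURG' → outer ELSE → B
patient=Ines: ward='ICU' → outer ELSE → B
patient=Noor: ward='SURG' → outer ELSE → B
patient=Rosa: ward='PED' → inner[triage < 3] → J
patient=Sven: ward='ER' → outer ELSE → B
patient=Uma: ward='GEN' → inner[systolic < 121] → V
patient=Xiu: ward='SURG' → outer ELSE → B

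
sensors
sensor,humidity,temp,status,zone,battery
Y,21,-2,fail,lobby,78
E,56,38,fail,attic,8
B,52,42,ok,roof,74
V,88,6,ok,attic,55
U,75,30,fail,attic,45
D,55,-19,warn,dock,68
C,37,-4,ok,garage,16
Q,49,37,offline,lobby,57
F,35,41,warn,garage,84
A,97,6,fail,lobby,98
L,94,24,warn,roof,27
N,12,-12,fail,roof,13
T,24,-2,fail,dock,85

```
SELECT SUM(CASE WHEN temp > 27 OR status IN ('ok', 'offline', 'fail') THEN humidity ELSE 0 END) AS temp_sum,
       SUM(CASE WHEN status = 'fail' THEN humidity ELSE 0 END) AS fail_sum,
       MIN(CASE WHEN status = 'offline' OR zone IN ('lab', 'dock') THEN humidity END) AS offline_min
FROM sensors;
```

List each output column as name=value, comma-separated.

[temp_sum: temp > 27 OR status IN ('ok', 'offline', 'fail')]
sensor=Y: ✓ → 21
sensor=E: ✓ → 56
sensor=B: ✓ → 52
sensor=V: ✓ → 88
sensor=U: ✓ → 75
sensor=D: ✗
sensor=C: ✓ → 37
sensor=Q: ✓ → 49
sensor=F: ✓ → 35
sensor=A: ✓ → 97
sensor=L: ✗
sensor=N: ✓ → 12
sensor=T: ✓ → 24
temp_sum = 21 + 56 + 52 + 88 + 75 + 37 + 49 + 35 + 97 + 12 + 24 = 546
—
[fail_sum: status = 'fail']
sensor=Y: ✓ → 21
sensor=E: ✓ → 56
sensor=B: ✗
sensor=V: ✗
sensor=U: ✓ → 75
sensor=D: ✗
sensor=C: ✗
sensor=Q: ✗
sensor=F: ✗
sensor=A: ✓ → 97
sensor=L: ✗
sensor=N: ✓ → 12
sensor=T: ✓ → 24
fail_sum = 21 + 56 + 75 + 97 + 12 + 24 = 285
—
[offline_min: status = 'offline' OR zone IN ('lab', 'dock')]
sensor=Y: ✗
sensor=E: ✗
sensor=B: ✗
sensor=V: ✗
sensor=U: ✗
sensor=D: ✓ → 55
sensor=C: ✗
sensor=Q: ✓ → 49
sensor=F: ✗
sensor=A: ✗
sensor=L: ✗
sensor=N: ✗
sensor=T: ✓ → 24
offline_min = MIN(55, 49, 24) = 24

temp_sum=546, fail_sum=285, offline_min=24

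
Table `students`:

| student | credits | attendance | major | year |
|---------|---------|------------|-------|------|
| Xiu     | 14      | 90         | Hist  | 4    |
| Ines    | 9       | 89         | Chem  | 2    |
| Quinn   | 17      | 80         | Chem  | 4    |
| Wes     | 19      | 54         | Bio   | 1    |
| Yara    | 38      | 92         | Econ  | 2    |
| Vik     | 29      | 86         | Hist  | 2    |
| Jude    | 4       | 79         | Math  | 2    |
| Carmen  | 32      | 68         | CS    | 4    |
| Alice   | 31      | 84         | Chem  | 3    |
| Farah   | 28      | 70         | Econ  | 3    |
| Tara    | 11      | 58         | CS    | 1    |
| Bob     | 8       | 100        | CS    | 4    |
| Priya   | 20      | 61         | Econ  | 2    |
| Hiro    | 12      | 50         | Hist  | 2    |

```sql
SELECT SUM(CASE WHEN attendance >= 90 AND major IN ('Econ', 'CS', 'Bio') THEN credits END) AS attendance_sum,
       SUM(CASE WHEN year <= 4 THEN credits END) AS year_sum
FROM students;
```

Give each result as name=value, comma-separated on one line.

attendance_sum=46, year_sum=272

[attendance_sum: attendance >= 90 AND major IN ('Econ', 'CS', 'Bio')]
student=Xiu: ✗
student=Ines: ✗
student=Quinn: ✗
student=Wes: ✗
student=Yara: ✓ → 38
student=Vik: ✗
student=Jude: ✗
student=Carmen: ✗
student=Alice: ✗
student=Farah: ✗
student=Tara: ✗
student=Bob: ✓ → 8
student=Priya: ✗
student=Hiro: ✗
attendance_sum = 38 + 8 = 46
—
[year_sum: year <= 4]
student=Xiu: ✓ → 14
student=Ines: ✓ → 9
student=Quinn: ✓ → 17
student=Wes: ✓ → 19
student=Yara: ✓ → 38
student=Vik: ✓ → 29
student=Jude: ✓ → 4
student=Carmen: ✓ → 32
student=Alice: ✓ → 31
student=Farah: ✓ → 28
student=Tara: ✓ → 11
student=Bob: ✓ → 8
student=Priya: ✓ → 20
student=Hiro: ✓ → 12
year_sum = 14 + 9 + 17 + 19 + 38 + 29 + 4 + 32 + 31 + 28 + 11 + 8 + 20 + 12 = 272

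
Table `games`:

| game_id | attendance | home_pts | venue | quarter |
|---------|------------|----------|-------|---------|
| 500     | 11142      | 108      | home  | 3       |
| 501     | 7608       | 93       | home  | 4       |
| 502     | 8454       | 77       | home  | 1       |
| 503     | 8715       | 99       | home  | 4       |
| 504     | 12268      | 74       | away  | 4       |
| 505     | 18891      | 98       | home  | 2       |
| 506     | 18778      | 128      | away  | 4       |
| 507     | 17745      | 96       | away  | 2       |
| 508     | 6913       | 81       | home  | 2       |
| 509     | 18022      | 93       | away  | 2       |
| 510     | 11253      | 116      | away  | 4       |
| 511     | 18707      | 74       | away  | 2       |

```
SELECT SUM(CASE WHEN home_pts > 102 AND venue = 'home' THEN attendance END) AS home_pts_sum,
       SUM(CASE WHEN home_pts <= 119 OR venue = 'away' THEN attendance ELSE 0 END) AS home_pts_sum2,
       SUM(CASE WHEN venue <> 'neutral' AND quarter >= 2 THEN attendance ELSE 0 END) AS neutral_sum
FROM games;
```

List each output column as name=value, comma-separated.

[home_pts_sum: home_pts > 102 AND venue = 'home']
game_id=500: ✓ → 11142
game_id=501: ✗
game_id=502: ✗
game_id=503: ✗
game_id=504: ✗
game_id=505: ✗
game_id=506: ✗
game_id=507: ✗
game_id=508: ✗
game_id=509: ✗
game_id=510: ✗
game_id=511: ✗
home_pts_sum = 11142
—
[home_pts_sum2: home_pts <= 119 OR venue = 'away']
game_id=500: ✓ → 11142
game_id=501: ✓ → 7608
game_id=502: ✓ → 8454
game_id=503: ✓ → 8715
game_id=504: ✓ → 12268
game_id=505: ✓ → 18891
game_id=506: ✓ → 18778
game_id=507: ✓ → 17745
game_id=508: ✓ → 6913
game_id=509: ✓ → 18022
game_id=510: ✓ → 11253
game_id=511: ✓ → 18707
home_pts_sum2 = 11142 + 7608 + 8454 + 8715 + 12268 + 18891 + 18778 + 17745 + 6913 + 18022 + 11253 + 18707 = 158496
—
[neutral_sum: venue <> 'neutral' AND quarter >= 2]
game_id=500: ✓ → 11142
game_id=501: ✓ → 7608
game_id=502: ✗
game_id=503: ✓ → 8715
game_id=504: ✓ → 12268
game_id=505: ✓ → 18891
game_id=506: ✓ → 18778
game_id=507: ✓ → 17745
game_id=508: ✓ → 6913
game_id=509: ✓ → 18022
game_id=510: ✓ → 11253
game_id=511: ✓ → 18707
neutral_sum = 11142 + 7608 + 8715 + 12268 + 18891 + 18778 + 17745 + 6913 + 18022 + 11253 + 18707 = 150042

home_pts_sum=11142, home_pts_sum2=158496, neutral_sum=150042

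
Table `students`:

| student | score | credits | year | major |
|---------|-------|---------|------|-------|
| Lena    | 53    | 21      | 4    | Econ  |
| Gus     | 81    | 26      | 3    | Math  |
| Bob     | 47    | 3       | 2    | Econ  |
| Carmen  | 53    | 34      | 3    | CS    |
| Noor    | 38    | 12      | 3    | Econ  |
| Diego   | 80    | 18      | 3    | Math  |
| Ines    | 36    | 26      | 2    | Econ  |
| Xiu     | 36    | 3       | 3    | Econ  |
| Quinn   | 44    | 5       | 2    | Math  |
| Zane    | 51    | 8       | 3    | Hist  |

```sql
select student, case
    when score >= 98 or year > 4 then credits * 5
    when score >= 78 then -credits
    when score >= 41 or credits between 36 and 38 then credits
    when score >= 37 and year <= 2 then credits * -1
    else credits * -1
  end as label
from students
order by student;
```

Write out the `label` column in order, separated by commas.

student=Bob: score >= 41 or credits between 36 and 38 → 3
student=Carmen: score >= 41 or credits between 36 and 38 → 34
student=Diego: score >= 78 → -18
student=Gus: score >= 78 → -26
student=Ines: ELSE → -26
student=Lena: score >= 41 or credits between 36 and 38 → 21
student=Noor: ELSE → -12
student=Quinn: score >= 41 or credits between 36 and 38 → 5
student=Xiu: ELSE → -3
student=Zane: score >= 41 or credits between 36 and 38 → 8

3, 34, -18, -26, -26, 21, -12, 5, -3, 8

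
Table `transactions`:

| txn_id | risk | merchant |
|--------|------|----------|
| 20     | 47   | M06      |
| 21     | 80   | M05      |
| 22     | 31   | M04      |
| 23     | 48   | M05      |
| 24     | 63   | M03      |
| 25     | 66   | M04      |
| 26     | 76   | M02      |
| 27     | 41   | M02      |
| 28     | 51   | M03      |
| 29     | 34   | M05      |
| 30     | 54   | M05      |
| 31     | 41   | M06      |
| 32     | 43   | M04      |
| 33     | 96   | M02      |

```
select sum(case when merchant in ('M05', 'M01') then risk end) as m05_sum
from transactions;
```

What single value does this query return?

txn_id=20: ✗
txn_id=21: ✓ → 80
txn_id=22: ✗
txn_id=23: ✓ → 48
txn_id=24: ✗
txn_id=25: ✗
txn_id=26: ✗
txn_id=27: ✗
txn_id=28: ✗
txn_id=29: ✓ → 34
txn_id=30: ✓ → 54
txn_id=31: ✗
txn_id=32: ✗
txn_id=33: ✗
m05_sum = 80 + 48 + 34 + 54 = 216

216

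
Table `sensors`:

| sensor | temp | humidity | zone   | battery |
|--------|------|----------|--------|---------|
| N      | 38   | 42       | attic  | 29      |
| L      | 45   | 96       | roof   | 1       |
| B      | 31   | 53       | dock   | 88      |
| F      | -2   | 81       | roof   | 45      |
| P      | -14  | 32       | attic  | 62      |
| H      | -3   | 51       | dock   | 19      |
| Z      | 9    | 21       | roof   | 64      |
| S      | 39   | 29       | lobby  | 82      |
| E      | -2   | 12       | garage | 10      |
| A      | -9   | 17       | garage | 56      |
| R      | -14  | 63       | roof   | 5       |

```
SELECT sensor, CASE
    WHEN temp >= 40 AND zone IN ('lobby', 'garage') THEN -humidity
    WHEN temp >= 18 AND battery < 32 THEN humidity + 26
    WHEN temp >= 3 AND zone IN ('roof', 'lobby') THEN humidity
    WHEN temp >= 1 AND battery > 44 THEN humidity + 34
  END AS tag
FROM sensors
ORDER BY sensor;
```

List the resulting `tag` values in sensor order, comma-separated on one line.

NULL, 87, NULL, NULL, NULL, 122, 68, NULL, NULL, 29, 21

sensor=A: (no match → NULL) → NULL
sensor=B: temp >= 1 AND battery > 44 → 87
sensor=E: (no match → NULL) → NULL
sensor=F: (no match → NULL) → NULL
sensor=H: (no match → NULL) → NULL
sensor=L: temp >= 18 AND battery < 32 → 122
sensor=N: temp >= 18 AND battery < 32 → 68
sensor=P: (no match → NULL) → NULL
sensor=R: (no match → NULL) → NULL
sensor=S: temp >= 3 AND zone IN ('roof', 'lobby') → 29
sensor=Z: temp >= 3 AND zone IN ('roof', 'lobby') → 21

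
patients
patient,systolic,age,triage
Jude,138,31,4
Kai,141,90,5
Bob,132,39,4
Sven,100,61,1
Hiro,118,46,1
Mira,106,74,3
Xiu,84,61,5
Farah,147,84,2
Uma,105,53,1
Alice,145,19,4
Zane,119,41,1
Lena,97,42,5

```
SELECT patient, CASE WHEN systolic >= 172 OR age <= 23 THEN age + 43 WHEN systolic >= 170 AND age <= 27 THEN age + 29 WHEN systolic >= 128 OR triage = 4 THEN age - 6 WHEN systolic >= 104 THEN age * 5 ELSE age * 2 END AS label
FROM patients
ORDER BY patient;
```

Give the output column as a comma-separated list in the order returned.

patient=Alice: systolic >= 172 OR age <= 23 → 62
patient=Bob: systolic >= 128 OR triage = 4 → 33
patient=Farah: systolic >= 128 OR triage = 4 → 78
patient=Hiro: systolic >= 104 → 230
patient=Jude: systolic >= 128 OR triage = 4 → 25
patient=Kai: systolic >= 128 OR triage = 4 → 84
patient=Lena: ELSE → 84
patient=Mira: systolic >= 104 → 370
patient=Sven: ELSE → 122
patient=Uma: systolic >= 104 → 265
patient=Xiu: ELSE → 122
patient=Zane: systolic >= 104 → 205

62, 33, 78, 230, 25, 84, 84, 370, 122, 265, 122, 205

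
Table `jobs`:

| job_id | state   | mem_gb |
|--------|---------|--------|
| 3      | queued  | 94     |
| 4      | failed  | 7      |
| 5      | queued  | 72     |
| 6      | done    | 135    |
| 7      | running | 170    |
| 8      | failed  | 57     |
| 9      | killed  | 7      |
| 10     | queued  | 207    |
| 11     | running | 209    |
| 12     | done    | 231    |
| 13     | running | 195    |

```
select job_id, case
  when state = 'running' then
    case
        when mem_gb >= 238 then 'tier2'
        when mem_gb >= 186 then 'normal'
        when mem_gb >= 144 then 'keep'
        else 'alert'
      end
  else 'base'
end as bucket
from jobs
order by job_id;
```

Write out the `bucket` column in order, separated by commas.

job_id=3: state='queued' → outer ELSE → base
job_id=4: state='failed' → outer ELSE → base
job_id=5: state='queued' → outer ELSE → base
job_id=6: state='done' → outer ELSE → base
job_id=7: state='running' → inner[mem_gb >= 144] → keep
job_id=8: state='failed' → outer ELSE → base
job_id=9: state='killed' → outer ELSE → base
job_id=10: state='queued' → outer ELSE → base
job_id=11: state='running' → inner[mem_gb >= 186] → normal
job_id=12: state='done' → outer ELSE → base
job_id=13: state='running' → inner[mem_gb >= 186] → normal

base, base, base, base, keep, base, base, base, normal, base, normal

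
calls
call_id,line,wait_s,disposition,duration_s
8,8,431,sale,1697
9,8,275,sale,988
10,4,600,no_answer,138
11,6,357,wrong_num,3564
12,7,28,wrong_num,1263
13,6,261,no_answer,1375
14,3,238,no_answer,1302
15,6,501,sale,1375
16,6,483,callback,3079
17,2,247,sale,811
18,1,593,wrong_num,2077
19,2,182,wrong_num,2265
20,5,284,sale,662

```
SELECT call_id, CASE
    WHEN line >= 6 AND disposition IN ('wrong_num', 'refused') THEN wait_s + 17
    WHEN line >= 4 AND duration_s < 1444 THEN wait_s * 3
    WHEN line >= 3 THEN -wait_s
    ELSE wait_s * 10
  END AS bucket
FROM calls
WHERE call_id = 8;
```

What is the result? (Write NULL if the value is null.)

-431

call_id = 8: line=8, wait_s=431, disposition=sale, duration_s=1697.
line >= 6 AND disposition IN ('wrong_num', 'refused') → false
line >= 4 AND duration_s < 1444 → false
line >= 3 → true → -431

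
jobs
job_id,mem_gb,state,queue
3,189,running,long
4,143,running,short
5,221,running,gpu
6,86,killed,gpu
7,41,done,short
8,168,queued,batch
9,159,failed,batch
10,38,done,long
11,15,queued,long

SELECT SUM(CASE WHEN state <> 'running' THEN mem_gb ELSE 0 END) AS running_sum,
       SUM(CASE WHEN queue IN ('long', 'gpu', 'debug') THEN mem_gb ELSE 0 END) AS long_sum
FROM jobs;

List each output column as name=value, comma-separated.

[running_sum: state <> 'running']
job_id=3: ✗
job_id=4: ✗
job_id=5: ✗
job_id=6: ✓ → 86
job_id=7: ✓ → 41
job_id=8: ✓ → 168
job_id=9: ✓ → 159
job_id=10: ✓ → 38
job_id=11: ✓ → 15
running_sum = 86 + 41 + 168 + 159 + 38 + 15 = 507
—
[long_sum: queue IN ('long', 'gpu', 'debug')]
job_id=3: ✓ → 189
job_id=4: ✗
job_id=5: ✓ → 221
job_id=6: ✓ → 86
job_id=7: ✗
job_id=8: ✗
job_id=9: ✗
job_id=10: ✓ → 38
job_id=11: ✓ → 15
long_sum = 189 + 221 + 86 + 38 + 15 = 549

running_sum=507, long_sum=549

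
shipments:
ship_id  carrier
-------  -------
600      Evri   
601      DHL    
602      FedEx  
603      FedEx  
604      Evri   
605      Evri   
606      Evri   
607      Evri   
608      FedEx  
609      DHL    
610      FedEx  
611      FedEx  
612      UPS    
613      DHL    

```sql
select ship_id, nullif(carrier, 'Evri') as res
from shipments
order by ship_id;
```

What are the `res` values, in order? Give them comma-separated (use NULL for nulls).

ship_id=600: carrier=Evri vs Evri: equal → NULL
ship_id=601: carrier=DHL vs Evri: differ → DHL
ship_id=602: carrier=FedEx vs Evri: differ → FedEx
ship_id=603: carrier=FedEx vs Evri: differ → FedEx
ship_id=604: carrier=Evri vs Evri: equal → NULL
ship_id=605: carrier=Evri vs Evri: equal → NULL
ship_id=606: carrier=Evri vs Evri: equal → NULL
ship_id=607: carrier=Evri vs Evri: equal → NULL
ship_id=608: carrier=FedEx vs Evri: differ → FedEx
ship_id=609: carrier=DHL vs Evri: differ → DHL
ship_id=610: carrier=FedEx vs Evri: differ → FedEx
ship_id=611: carrier=FedEx vs Evri: differ → FedEx
ship_id=612: carrier=UPS vs Evri: differ → UPS
ship_id=613: carrier=DHL vs Evri: differ → DHL

NULL, DHL, FedEx, FedEx, NULL, NULL, NULL, NULL, FedEx, DHL, FedEx, FedEx, UPS, DHL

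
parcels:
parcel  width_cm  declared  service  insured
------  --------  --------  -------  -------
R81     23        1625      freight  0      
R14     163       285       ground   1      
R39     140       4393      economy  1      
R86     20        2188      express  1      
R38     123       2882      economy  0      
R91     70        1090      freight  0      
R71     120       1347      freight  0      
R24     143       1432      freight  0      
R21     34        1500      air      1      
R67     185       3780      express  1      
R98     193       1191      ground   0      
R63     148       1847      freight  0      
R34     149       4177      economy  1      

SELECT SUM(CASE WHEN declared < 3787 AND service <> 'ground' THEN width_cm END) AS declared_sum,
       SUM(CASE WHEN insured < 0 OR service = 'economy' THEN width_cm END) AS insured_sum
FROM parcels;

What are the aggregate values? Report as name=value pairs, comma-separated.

[declared_sum: declared < 3787 AND service <> 'ground']
parcel=R81: ✓ → 23
parcel=R14: ✗
parcel=R39: ✗
parcel=R86: ✓ → 20
parcel=R38: ✓ → 123
parcel=R91: ✓ → 70
parcel=R71: ✓ → 120
parcel=R24: ✓ → 143
parcel=R21: ✓ → 34
parcel=R67: ✓ → 185
parcel=R98: ✗
parcel=R63: ✓ → 148
parcel=R34: ✗
declared_sum = 23 + 20 + 123 + 70 + 120 + 143 + 34 + 185 + 148 = 866
—
[insured_sum: insured < 0 OR service = 'economy']
parcel=R81: ✗
parcel=R14: ✗
parcel=R39: ✓ → 140
parcel=R86: ✗
parcel=R38: ✓ → 123
parcel=R91: ✗
parcel=R71: ✗
parcel=R24: ✗
parcel=R21: ✗
parcel=R67: ✗
parcel=R98: ✗
parcel=R63: ✗
parcel=R34: ✓ → 149
insured_sum = 140 + 123 + 149 = 412

declared_sum=866, insured_sum=412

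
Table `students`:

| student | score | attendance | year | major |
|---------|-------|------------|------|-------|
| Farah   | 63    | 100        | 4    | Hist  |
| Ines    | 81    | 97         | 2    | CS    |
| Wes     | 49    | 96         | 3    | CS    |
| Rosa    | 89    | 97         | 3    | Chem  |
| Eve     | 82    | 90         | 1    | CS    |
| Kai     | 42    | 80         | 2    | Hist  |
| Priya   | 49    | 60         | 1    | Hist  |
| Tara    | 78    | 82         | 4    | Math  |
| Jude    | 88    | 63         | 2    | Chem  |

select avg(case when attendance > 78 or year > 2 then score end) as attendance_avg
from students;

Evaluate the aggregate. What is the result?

student=Farah: ✓ → 63
student=Ines: ✓ → 81
student=Wes: ✓ → 49
student=Rosa: ✓ → 89
student=Eve: ✓ → 82
student=Kai: ✓ → 42
student=Priya: ✗
student=Tara: ✓ → 78
student=Jude: ✗
attendance_avg = (63 + 81 + 49 + 89 + 82 + 42 + 78) / 7 = 69.1428571429

69.1428571429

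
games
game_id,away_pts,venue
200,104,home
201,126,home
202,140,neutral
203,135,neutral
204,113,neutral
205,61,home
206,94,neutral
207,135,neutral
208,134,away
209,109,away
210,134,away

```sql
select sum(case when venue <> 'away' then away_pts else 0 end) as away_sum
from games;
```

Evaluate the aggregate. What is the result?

908

game_id=200: ✓ → 104
game_id=201: ✓ → 126
game_id=202: ✓ → 140
game_id=203: ✓ → 135
game_id=204: ✓ → 113
game_id=205: ✓ → 61
game_id=206: ✓ → 94
game_id=207: ✓ → 135
game_id=208: ✗
game_id=209: ✗
game_id=210: ✗
away_sum = 104 + 126 + 140 + 135 + 113 + 61 + 94 + 135 = 908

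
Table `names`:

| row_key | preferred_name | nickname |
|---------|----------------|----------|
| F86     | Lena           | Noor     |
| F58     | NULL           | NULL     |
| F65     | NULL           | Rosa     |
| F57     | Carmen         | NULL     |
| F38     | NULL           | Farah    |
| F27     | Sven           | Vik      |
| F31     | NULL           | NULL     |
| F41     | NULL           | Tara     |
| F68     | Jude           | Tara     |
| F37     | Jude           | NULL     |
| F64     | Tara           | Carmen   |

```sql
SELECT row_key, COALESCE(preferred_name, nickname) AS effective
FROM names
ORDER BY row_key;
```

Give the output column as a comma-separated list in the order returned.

row_key=F27: preferred_name=Sven → Sven
row_key=F31: preferred_name=NULL, nickname=NULL (all NULL) → NULL
row_key=F37: preferred_name=Jude → Jude
row_key=F38: preferred_name=NULL, nickname=Farah → Farah
row_key=F41: preferred_name=NULL, nickname=Tara → Tara
row_key=F57: preferred_name=Carmen → Carmen
row_key=F58: preferred_name=NULL, nickname=NULL (all NULL) → NULL
row_key=F64: preferred_name=Tara → Tara
row_key=F65: preferred_name=NULL, nickname=Rosa → Rosa
row_key=F68: preferred_name=Jude → Jude
row_key=F86: preferred_name=Lena → Lena

Sven, NULL, Jude, Farah, Tara, Carmen, NULL, Tara, Rosa, Jude, Lena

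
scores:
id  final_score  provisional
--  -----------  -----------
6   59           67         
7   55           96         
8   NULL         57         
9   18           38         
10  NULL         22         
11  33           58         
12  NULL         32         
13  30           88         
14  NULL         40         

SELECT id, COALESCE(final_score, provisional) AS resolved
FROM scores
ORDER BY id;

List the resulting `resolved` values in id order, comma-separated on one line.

59, 55, 57, 18, 22, 33, 32, 30, 40

id=6: final_score=59 → 59
id=7: final_score=55 → 55
id=8: final_score=NULL, provisional=57 → 57
id=9: final_score=18 → 18
id=10: final_score=NULL, provisional=22 → 22
id=11: final_score=33 → 33
id=12: final_score=NULL, provisional=32 → 32
id=13: final_score=30 → 30
id=14: final_score=NULL, provisional=40 → 40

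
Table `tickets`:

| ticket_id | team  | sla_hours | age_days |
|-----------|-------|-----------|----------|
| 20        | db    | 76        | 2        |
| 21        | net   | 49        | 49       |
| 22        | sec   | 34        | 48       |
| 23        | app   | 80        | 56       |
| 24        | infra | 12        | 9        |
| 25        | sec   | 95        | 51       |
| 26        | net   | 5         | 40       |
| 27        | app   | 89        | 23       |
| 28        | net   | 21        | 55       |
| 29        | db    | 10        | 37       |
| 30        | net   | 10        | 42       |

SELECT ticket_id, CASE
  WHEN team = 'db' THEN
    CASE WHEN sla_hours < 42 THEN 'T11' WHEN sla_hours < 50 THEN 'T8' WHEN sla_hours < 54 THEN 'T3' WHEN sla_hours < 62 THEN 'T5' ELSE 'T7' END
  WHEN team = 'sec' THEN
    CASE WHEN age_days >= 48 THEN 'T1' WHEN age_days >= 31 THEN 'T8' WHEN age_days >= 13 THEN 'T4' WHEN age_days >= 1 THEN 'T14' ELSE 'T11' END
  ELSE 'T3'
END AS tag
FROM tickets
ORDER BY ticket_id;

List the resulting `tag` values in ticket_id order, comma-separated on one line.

T7, T3, T1, T3, T3, T1, T3, T3, T3, T11, T3

ticket_id=20: team='db' → inner[ELSE] → T7
ticket_id=21: team='net' → outer ELSE → T3
ticket_id=22: team='sec' → inner[age_days >= 48] → T1
ticket_id=23: team='app' → outer ELSE → T3
ticket_id=24: team='infra' → outer ELSE → T3
ticket_id=25: team='sec' → inner[age_days >= 48] → T1
ticket_id=26: team='net' → outer ELSE → T3
ticket_id=27: team='app' → outer ELSE → T3
ticket_id=28: team='net' → outer ELSE → T3
ticket_id=29: team='db' → inner[sla_hours < 42] → T11
ticket_id=30: team='net' → outer ELSE → T3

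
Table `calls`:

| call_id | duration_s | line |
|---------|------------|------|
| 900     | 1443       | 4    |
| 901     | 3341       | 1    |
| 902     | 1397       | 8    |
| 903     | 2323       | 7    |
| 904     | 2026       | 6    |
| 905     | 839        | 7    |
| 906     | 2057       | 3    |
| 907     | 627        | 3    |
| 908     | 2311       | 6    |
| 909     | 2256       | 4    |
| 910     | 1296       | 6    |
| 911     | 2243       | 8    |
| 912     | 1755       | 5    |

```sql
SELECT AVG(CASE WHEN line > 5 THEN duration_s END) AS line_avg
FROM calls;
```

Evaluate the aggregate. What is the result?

call_id=900: ✗
call_id=901: ✗
call_id=902: ✓ → 1397
call_id=903: ✓ → 2323
call_id=904: ✓ → 2026
call_id=905: ✓ → 839
call_id=906: ✗
call_id=907: ✗
call_id=908: ✓ → 2311
call_id=909: ✗
call_id=910: ✓ → 1296
call_id=911: ✓ → 2243
call_id=912: ✗
line_avg = (1397 + 2323 + 2026 + 839 + 2311 + 1296 + 2243) / 7 = 1776.4285714286

1776.4285714286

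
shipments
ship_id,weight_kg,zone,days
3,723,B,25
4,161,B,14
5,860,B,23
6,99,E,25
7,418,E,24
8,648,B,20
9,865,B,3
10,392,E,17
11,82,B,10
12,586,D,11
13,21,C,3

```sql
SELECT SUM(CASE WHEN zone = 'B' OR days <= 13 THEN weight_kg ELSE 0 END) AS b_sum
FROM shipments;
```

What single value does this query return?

3946

ship_id=3: ✓ → 723
ship_id=4: ✓ → 161
ship_id=5: ✓ → 860
ship_id=6: ✗
ship_id=7: ✗
ship_id=8: ✓ → 648
ship_id=9: ✓ → 865
ship_id=10: ✗
ship_id=11: ✓ → 82
ship_id=12: ✓ → 586
ship_id=13: ✓ → 21
b_sum = 723 + 161 + 860 + 648 + 865 + 82 + 586 + 21 = 3946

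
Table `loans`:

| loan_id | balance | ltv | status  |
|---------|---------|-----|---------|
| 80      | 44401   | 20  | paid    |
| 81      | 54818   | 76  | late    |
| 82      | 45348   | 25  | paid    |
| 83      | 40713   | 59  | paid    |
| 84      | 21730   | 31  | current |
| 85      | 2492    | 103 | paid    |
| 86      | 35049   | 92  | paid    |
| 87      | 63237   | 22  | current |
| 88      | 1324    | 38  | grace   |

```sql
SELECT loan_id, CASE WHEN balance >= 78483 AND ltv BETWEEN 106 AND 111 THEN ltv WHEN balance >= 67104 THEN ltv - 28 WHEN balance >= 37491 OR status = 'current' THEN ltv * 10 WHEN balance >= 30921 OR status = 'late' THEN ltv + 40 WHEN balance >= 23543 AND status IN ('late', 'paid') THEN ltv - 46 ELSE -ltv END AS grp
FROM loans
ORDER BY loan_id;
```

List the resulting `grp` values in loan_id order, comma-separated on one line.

200, 760, 250, 590, 310, -103, 132, 220, -38

loan_id=80: balance >= 37491 OR status = 'current' → 200
loan_id=81: balance >= 37491 OR status = 'current' → 760
loan_id=82: balance >= 37491 OR status = 'current' → 250
loan_id=83: balance >= 37491 OR status = 'current' → 590
loan_id=84: balance >= 37491 OR status = 'current' → 310
loan_id=85: ELSE → -103
loan_id=86: balance >= 30921 OR status = 'late' → 132
loan_id=87: balance >= 37491 OR status = 'current' → 220
loan_id=88: ELSE → -38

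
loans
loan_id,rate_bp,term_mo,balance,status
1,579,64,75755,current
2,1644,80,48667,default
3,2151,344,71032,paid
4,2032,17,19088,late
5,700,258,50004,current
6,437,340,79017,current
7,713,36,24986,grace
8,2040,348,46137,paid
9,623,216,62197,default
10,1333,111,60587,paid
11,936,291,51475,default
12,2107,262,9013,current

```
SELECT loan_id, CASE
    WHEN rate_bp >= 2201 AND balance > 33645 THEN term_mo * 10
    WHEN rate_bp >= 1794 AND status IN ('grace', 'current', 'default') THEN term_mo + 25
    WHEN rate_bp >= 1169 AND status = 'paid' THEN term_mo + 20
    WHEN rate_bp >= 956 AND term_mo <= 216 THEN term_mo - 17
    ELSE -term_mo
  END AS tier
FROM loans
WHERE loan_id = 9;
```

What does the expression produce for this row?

-216

loan_id = 9: rate_bp=623, term_mo=216, balance=62197, status=default.
rate_bp >= 2201 AND balance > 33645 → false
rate_bp >= 1794 AND status IN ('grace', 'current', 'default') → false
rate_bp >= 1169 AND status = 'paid' → false
rate_bp >= 956 AND term_mo <= 216 → false
No prior WHEN matched → ELSE → -216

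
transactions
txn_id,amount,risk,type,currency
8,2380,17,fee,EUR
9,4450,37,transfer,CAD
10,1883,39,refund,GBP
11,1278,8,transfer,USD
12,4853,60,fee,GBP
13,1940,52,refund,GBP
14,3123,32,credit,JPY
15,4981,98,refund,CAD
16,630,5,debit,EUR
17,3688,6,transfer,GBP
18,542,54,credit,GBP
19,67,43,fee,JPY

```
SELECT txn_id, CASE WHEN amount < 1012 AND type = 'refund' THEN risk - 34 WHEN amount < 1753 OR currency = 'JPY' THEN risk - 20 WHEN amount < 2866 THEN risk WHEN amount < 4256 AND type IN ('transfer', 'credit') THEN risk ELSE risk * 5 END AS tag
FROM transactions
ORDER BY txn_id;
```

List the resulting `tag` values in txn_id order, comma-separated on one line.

17, 185, 39, -12, 300, 52, 12, 490, -15, 6, 34, 23

txn_id=8: amount < 2866 → 17
txn_id=9: ELSE → 185
txn_id=10: amount < 2866 → 39
txn_id=11: amount < 1753 OR currency = 'JPY' → -12
txn_id=12: ELSE → 300
txn_id=13: amount < 2866 → 52
txn_id=14: amount < 1753 OR currency = 'JPY' → 12
txn_id=15: ELSE → 490
txn_id=16: amount < 1753 OR currency = 'JPY' → -15
txn_id=17: amount < 4256 AND type IN ('transfer', 'credit') → 6
txn_id=18: amount < 1753 OR currency = 'JPY' → 34
txn_id=19: amount < 1753 OR currency = 'JPY' → 23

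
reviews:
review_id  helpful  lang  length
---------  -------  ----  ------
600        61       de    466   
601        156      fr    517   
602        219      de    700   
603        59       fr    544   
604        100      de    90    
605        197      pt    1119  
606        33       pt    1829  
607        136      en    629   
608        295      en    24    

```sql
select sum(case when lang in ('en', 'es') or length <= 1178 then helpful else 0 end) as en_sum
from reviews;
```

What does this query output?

review_id=600: ✓ → 61
review_id=601: ✓ → 156
review_id=602: ✓ → 219
review_id=603: ✓ → 59
review_id=604: ✓ → 100
review_id=605: ✓ → 197
review_id=606: ✗
review_id=607: ✓ → 136
review_id=608: ✓ → 295
en_sum = 61 + 156 + 219 + 59 + 100 + 197 + 136 + 295 = 1223

1223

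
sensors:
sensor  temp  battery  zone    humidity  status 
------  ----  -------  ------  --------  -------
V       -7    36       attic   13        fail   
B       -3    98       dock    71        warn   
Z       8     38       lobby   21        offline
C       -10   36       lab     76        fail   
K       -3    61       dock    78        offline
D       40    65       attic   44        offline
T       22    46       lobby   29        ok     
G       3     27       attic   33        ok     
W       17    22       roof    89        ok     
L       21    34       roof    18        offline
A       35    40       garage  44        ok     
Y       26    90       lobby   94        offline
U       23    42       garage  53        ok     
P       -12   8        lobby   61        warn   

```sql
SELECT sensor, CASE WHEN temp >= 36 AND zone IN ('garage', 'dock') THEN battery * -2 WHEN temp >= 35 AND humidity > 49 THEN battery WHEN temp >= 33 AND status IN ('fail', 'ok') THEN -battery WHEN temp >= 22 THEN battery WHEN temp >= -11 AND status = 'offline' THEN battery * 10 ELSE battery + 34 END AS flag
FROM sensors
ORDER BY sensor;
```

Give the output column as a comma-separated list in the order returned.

sensor=A: temp >= 33 AND status IN ('fail', 'ok') → -40
sensor=B: ELSE → 132
sensor=C: ELSE → 70
sensor=D: temp >= 22 → 65
sensor=G: ELSE → 61
sensor=K: temp >= -11 AND status = 'offline' → 610
sensor=L: temp >= -11 AND status = 'offline' → 340
sensor=P: ELSE → 42
sensor=T: temp >= 22 → 46
sensor=U: temp >= 22 → 42
sensor=V: ELSE → 70
sensor=W: ELSE → 56
sensor=Y: temp >= 22 → 90
sensor=Z: temp >= -11 AND status = 'offline' → 380

-40, 132, 70, 65, 61, 610, 340, 42, 46, 42, 70, 56, 90, 380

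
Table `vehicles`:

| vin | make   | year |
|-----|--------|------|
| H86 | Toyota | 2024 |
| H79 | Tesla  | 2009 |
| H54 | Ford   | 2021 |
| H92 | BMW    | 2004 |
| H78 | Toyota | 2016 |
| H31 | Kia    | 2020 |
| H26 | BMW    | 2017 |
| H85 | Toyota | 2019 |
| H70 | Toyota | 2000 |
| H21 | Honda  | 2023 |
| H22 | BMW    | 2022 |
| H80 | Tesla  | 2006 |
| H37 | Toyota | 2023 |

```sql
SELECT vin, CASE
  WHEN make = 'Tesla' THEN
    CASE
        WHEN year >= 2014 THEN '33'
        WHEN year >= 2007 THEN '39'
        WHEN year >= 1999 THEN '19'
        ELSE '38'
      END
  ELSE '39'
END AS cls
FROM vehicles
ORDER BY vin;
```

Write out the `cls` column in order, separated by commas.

vin=H21: make='Honda' → outer ELSE → 39
vin=H22: make='BMW' → outer ELSE → 39
vin=H26: make='BMW' → outer ELSE → 39
vin=H31: make='Kia' → outer ELSE → 39
vin=H37: make='Toyota' → outer ELSE → 39
vin=H54: make='Ford' → outer ELSE → 39
vin=H70: make='Toyota' → outer ELSE → 39
vin=H78: make='Toyota' → outer ELSE → 39
vin=H79: make='Tesla' → inner[year >= 2007] → 39
vin=H80: make='Tesla' → inner[year >= 1999] → 19
vin=H85: make='Toyota' → outer ELSE → 39
vin=H86: make='Toyota' → outer ELSE → 39
vin=H92: make='BMW' → outer ELSE → 39

39, 39, 39, 39, 39, 39, 39, 39, 39, 19, 39, 39, 39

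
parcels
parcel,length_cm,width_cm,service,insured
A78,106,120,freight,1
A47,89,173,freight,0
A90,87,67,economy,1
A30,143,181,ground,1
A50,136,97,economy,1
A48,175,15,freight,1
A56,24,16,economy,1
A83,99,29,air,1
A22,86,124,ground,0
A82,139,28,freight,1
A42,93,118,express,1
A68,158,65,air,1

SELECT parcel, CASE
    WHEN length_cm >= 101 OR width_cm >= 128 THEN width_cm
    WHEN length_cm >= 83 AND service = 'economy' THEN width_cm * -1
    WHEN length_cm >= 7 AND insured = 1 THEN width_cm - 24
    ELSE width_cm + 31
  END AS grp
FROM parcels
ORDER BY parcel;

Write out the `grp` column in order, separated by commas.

parcel=A22: ELSE → 155
parcel=A30: length_cm >= 101 OR width_cm >= 128 → 181
parcel=A42: length_cm >= 7 AND insured = 1 → 94
parcel=A47: length_cm >= 101 OR width_cm >= 128 → 173
parcel=A48: length_cm >= 101 OR width_cm >= 128 → 15
parcel=A50: length_cm >= 101 OR width_cm >= 128 → 97
parcel=A56: length_cm >= 7 AND insured = 1 → -8
parcel=A68: length_cm >= 101 OR width_cm >= 128 → 65
parcel=A78: length_cm >= 101 OR width_cm >= 128 → 120
parcel=A82: length_cm >= 101 OR width_cm >= 128 → 28
parcel=A83: length_cm >= 7 AND insured = 1 → 5
parcel=A90: length_cm >= 83 AND service = 'economy' → -67

155, 181, 94, 173, 15, 97, -8, 65, 120, 28, 5, -67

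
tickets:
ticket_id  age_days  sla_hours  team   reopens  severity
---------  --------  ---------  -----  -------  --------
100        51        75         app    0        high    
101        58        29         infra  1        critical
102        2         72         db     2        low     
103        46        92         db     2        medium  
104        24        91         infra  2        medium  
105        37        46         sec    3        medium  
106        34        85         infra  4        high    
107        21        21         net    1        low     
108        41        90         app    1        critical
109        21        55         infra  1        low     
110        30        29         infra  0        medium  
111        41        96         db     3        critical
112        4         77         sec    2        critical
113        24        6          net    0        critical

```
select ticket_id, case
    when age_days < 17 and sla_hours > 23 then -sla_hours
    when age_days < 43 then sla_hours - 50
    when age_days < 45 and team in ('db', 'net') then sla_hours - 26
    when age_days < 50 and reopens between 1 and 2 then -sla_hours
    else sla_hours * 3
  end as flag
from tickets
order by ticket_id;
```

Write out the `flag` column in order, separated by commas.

225, 87, -72, -92, 41, -4, 35, -29, 40, 5, -21, 46, -77, -44

ticket_id=100: ELSE → 225
ticket_id=101: ELSE → 87
ticket_id=102: age_days < 17 and sla_hours > 23 → -72
ticket_id=103: age_days < 50 and reopens between 1 and 2 → -92
ticket_id=104: age_days < 43 → 41
ticket_id=105: age_days < 43 → -4
ticket_id=106: age_days < 43 → 35
ticket_id=107: age_days < 43 → -29
ticket_id=108: age_days < 43 → 40
ticket_id=109: age_days < 43 → 5
ticket_id=110: age_days < 43 → -21
ticket_id=111: age_days < 43 → 46
ticket_id=112: age_days < 17 and sla_hours > 23 → -77
ticket_id=113: age_days < 43 → -44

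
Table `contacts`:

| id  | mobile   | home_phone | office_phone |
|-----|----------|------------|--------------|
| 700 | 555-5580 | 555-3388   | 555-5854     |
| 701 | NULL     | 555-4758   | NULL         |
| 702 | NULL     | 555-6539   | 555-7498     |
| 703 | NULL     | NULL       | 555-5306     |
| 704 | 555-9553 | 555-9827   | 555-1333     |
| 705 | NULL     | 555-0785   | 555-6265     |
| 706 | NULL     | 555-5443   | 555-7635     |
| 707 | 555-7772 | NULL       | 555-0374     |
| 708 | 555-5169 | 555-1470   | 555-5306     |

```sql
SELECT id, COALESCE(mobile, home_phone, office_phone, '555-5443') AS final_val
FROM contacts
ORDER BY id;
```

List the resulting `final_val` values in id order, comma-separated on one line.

555-5580, 555-4758, 555-6539, 555-5306, 555-9553, 555-0785, 555-5443, 555-7772, 555-5169

id=700: mobile=555-5580 → 555-5580
id=701: mobile=NULL, home_phone=555-4758 → 555-4758
id=702: mobile=NULL, home_phone=555-6539 → 555-6539
id=703: mobile=NULL, home_phone=NULL, office_phone=555-5306 → 555-5306
id=704: mobile=555-9553 → 555-9553
id=705: mobile=NULL, home_phone=555-0785 → 555-0785
id=706: mobile=NULL, home_phone=555-5443 → 555-5443
id=707: mobile=555-7772 → 555-7772
id=708: mobile=555-5169 → 555-5169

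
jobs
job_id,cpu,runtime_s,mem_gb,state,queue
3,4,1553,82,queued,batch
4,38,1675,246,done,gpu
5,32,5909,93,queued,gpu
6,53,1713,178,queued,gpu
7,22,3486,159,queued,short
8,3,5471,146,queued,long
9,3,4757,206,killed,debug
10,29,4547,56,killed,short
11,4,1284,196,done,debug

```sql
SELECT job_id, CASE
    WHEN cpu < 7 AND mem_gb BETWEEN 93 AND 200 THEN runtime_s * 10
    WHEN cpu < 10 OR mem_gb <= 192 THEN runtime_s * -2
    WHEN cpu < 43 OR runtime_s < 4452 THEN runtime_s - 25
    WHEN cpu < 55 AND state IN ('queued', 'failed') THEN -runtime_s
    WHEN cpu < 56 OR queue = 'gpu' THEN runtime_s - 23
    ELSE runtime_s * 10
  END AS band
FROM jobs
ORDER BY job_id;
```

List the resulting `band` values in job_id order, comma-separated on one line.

-3106, 1650, -11818, -3426, -6972, 54710, -9514, -9094, 12840

job_id=3: cpu < 10 OR mem_gb <= 192 → -3106
job_id=4: cpu < 43 OR runtime_s < 4452 → 1650
job_id=5: cpu < 10 OR mem_gb <= 192 → -11818
job_id=6: cpu < 10 OR mem_gb <= 192 → -3426
job_id=7: cpu < 10 OR mem_gb <= 192 → -6972
job_id=8: cpu < 7 AND mem_gb BETWEEN 93 AND 200 → 54710
job_id=9: cpu < 10 OR mem_gb <= 192 → -9514
job_id=10: cpu < 10 OR mem_gb <= 192 → -9094
job_id=11: cpu < 7 AND mem_gb BETWEEN 93 AND 200 → 12840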